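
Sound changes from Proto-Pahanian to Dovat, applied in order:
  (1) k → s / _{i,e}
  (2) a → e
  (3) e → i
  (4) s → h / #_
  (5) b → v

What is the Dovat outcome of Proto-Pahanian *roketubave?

Dovat: *roketubave > rosetubave > rosetubeve > rositubivi > rosituvivi  (by palatalisation, vowel merger, vowel merger, unconditioned shift)

rosituvivi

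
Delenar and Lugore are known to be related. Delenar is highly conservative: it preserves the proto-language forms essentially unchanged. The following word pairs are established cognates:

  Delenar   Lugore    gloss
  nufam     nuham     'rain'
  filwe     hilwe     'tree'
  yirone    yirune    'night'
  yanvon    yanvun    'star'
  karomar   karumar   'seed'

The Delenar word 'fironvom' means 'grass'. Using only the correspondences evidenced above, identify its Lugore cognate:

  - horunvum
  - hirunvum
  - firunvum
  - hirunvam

filwe ~ hilwe — Delenar f corresponds to Lugore h word-initially before a front vowel.
yirone ~ yirune, yanvon ~ yanvun — Delenar o corresponds to Lugore u after a consonant, before a nasal.
karomar ~ karumar — Delenar o corresponds to Lugore u after a consonant, before a nasal.
Applying these to Delenar 'fironvom':
  fironvom → hironvom   (f→h word-initially before a front vowel)
  hironvom → hirunvom   (o→u after a consonant, before a nasal)
  hirunvom → hirunvum   (o→u after a consonant, before a nasal)
So the Lugore cognate is 'hirunvum'.

hirunvum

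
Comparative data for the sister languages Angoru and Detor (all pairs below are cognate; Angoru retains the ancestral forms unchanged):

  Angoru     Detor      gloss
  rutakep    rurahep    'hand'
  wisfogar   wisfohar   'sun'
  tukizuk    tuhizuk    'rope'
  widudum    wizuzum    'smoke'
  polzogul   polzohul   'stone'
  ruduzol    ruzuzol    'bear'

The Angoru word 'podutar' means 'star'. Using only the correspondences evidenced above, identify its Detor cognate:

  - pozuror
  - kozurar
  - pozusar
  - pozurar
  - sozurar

widudum ~ wizuzum, ruduzol ~ ruzuzol — Angoru d corresponds to Detor z between vowels (before a back vowel).
rutakep ~ rurahep — Angoru t corresponds to Detor r between vowels (before a back vowel).
Applying these to Angoru 'podutar':
  podutar → pozutar   (d→z between vowels (before a back vowel))
  pozutar → pozurar   (t→r between vowels (before a back vowel))
So the Detor cognate is 'pozurar'.

pozurar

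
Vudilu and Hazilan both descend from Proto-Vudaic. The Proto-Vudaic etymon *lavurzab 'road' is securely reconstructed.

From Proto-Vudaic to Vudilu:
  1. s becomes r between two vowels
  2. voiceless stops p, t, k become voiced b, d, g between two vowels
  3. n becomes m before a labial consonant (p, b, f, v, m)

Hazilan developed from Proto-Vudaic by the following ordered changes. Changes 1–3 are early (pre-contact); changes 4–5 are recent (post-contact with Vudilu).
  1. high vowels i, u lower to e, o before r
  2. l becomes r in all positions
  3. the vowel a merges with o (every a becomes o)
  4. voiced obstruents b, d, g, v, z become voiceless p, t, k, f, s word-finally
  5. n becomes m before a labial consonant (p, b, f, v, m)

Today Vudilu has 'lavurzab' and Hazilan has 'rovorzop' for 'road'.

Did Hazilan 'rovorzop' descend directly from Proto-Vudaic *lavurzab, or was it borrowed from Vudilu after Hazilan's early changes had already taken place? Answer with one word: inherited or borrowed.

inherited

If inherited, *lavurzab would pass through all of Hazilan's changes:
Hazilan: start from *lavurzab.
  rule 1 (pre-rhotic lowering): lavurzab → lavorzab
  rule 2 (unconditioned shift): lavorzab → ravorzab
  rule 3 (vowel merger): ravorzab → rovorzob
  rule 4 (final devoicing): rovorzob → rovorzop
  rule 5: no change — rovorzop
  ⇒ Hazilan rovorzop
If borrowed from Vudilu 'lavurzab' after the early changes, it would undergo only the recent ones:
  rule 4 (final devoicing): lavurzab → lavurzap
  rule 5 (nasal place assimilation): no change (lavurzap)
  ⇒ as a loan: lavurzap
Hazilan 'rovorzop' matches the inherited outcome exactly, so it is an inherited cognate, not a loan.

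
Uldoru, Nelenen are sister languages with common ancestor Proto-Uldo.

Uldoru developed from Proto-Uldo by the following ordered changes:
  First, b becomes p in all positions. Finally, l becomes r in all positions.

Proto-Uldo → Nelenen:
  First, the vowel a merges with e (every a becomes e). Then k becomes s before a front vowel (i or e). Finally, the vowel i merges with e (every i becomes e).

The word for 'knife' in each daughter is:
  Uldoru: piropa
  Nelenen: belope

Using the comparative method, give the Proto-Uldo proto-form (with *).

*bilopa

Position 6: Uldoru has a, Nelenen has e. Uldoru preserves a here (none of its changes turn any other segment into a), so the proto-segment is *a.
Position 1: Uldoru has p, Nelenen has b. Nelenen preserves b here (none of its changes turn any other segment into b), so the proto-segment is *b.
Verify the candidate proto-form against each daughter:
Uldoru: *bilopa
  bilopa → pilopa   [unconditioned shift]
  pilopa → piropa   [unconditioned shift]
  giving Uldoru piropa.
Nelenen: start from *bilopa.
  rule 1 (vowel merger): bilopa → bilope
  rule 2: no change — bilope
  rule 3 (vowel merger): bilope → belope
  ⇒ Nelenen belope
No other proto-form is consistent with every reflex, so the reconstruction is *bilopa.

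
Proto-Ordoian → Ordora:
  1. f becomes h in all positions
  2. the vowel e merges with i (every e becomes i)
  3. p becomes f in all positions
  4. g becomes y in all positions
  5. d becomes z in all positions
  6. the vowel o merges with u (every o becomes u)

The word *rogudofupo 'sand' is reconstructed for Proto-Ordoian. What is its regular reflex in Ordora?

ruyuzuhufu

Ordora: *rogudofupo
  rogudofupo → rogudohupo   [unconditioned shift]
  rogudohupo (rule 2 does not apply)
  rogudohupo → rogudohufo   [unconditioned shift]
  rogudohufo → royudohufo   [unconditioned shift]
  royudohufo → royuzohufo   [unconditioned shift]
  royuzohufo → ruyuzuhufu   [vowel merger]
  giving Ordora ruyuzuhufu.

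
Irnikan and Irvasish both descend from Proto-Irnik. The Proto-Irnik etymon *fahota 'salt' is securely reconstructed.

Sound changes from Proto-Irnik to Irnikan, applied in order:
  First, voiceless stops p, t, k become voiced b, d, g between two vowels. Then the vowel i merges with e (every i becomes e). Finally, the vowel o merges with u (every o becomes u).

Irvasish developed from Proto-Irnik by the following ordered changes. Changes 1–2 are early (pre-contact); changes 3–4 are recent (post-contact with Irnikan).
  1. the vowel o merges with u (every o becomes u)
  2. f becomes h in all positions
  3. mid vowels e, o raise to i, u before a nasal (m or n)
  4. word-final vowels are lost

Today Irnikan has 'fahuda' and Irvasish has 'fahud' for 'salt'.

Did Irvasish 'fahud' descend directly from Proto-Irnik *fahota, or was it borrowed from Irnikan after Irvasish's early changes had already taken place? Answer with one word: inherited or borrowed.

If inherited, *fahota would pass through all of Irvasish's changes:
Irvasish: *fahota > fahuta > hahuta > hahut  (by vowel merger, unconditioned shift, apocope)
If borrowed from Irnikan 'fahuda' after the early changes, it would undergo only the recent ones:
  rule 3 (pre-nasal raising): no change (fahuda)
  rule 4 (apocope): fahuda → fahud
  ⇒ as a loan: fahud
Irvasish 'fahud' matches the loan outcome 'fahud', not the inherited 'hahut' — it skipped the early Irvasish changes, so it was borrowed from Irnikan.

borrowed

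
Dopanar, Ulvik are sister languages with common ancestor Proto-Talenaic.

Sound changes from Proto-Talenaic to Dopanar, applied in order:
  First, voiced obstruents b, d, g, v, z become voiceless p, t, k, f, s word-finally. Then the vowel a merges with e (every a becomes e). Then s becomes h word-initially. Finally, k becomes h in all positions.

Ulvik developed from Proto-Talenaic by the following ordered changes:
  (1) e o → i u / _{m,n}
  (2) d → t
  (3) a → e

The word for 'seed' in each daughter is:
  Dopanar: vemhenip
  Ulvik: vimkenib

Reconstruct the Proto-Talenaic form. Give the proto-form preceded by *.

Position 4: Dopanar has h, Ulvik has k. Ulvik preserves k here (none of its changes turn any other segment into k), so the proto-segment is *k.
Position 2: Dopanar has e, Ulvik has i. Taking the neighbouring segments as reconstructed: Dopanar e could go back to *a or *e; Ulvik i could go back to *e or *i — the one source consistent with every daughter is *e.
Position 8: Dopanar has p, Ulvik has b. Ulvik preserves b here (none of its changes turn any other segment into b), so the proto-segment is *b.
Verify the candidate proto-form against each daughter:
Dopanar: *vemkanib
  vemkanib → vemkanip   [final devoicing]
  vemkanip → vemkenip   [vowel merger]
  vemkenip (rule 3 does not apply)
  vemkenip → vemhenip   [unconditioned shift]
  giving Dopanar vemhenip.
Ulvik: *vemkanib
  vemkanib → vimkanib   [pre-nasal raising]
  vimkanib (rule 2 does not apply)
  vimkanib → vimkenib   [vowel merger]
  giving Ulvik vimkenib.
No other proto-form is consistent with every reflex, so the reconstruction is *vemkanib.

*vemkanib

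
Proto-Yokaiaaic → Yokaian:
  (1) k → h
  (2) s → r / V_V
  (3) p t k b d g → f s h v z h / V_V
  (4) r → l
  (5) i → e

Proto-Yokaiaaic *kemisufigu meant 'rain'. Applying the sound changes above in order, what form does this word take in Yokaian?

Yokaian: *kemisufigu > hemisufigu > hemirufigu > hemirufihu > hemilufihu > hemelufehu  (by unconditioned shift, rhotacism, intervocalic lenition, unconditioned shift, vowel merger)

hemelufehu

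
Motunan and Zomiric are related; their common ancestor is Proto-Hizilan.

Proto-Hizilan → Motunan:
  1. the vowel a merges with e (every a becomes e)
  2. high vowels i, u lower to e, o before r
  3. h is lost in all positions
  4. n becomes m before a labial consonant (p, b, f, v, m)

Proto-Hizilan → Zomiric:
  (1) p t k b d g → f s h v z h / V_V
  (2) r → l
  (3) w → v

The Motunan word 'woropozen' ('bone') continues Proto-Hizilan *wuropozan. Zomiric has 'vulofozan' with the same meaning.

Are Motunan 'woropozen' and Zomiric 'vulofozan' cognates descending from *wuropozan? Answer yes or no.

Derive the expected Zomiric reflex of *wuropozan:
Zomiric: *wuropozan > wurofozan > wulofozan > vulofozan  (by intervocalic lenition, unconditioned shift, unconditioned shift)
Zomiric 'vulofozan' matches the regular reflex exactly, so the pair is cognate.

yes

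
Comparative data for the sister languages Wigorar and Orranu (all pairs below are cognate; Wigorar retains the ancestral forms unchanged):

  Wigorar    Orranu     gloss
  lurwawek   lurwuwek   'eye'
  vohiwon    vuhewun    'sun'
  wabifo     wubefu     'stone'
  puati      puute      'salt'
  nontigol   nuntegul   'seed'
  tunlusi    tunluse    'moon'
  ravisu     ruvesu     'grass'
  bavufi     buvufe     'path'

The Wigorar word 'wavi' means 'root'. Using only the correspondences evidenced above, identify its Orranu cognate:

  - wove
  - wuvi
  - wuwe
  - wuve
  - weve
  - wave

wuve

ravisu ~ ruvesu, bavufi ~ buvufe — Wigorar a corresponds to Orranu u after a consonant, before a labial obstruent.
puati ~ puute, tunlusi ~ tunluse — Wigorar i corresponds to Orranu e word-finally.
Applying these to Wigorar 'wavi':
  wavi → wuvi   (a→u after a consonant, before a labial obstruent)
  wuvi → wuve   (i→e word-finally)
So the Orranu cognate is 'wuve'.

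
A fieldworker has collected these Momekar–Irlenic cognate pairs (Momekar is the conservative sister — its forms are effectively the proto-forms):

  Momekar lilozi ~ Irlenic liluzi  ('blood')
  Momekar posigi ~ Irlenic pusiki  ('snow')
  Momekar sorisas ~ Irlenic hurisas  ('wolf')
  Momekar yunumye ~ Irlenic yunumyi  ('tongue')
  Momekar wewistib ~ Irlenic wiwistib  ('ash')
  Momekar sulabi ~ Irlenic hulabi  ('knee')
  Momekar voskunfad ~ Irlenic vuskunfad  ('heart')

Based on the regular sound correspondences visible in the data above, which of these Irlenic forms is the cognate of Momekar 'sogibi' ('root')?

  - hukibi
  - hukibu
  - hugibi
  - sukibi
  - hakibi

hukibi

sorisas ~ hurisas — Momekar s corresponds to Irlenic h word-initially before a back vowel.
lilozi ~ liluzi, posigi ~ pusiki — Momekar o corresponds to Irlenic u after a consonant, before a consonant other than r, m, n, p, b, f, v.
posigi ~ pusiki — Momekar g corresponds to Irlenic k between vowels (before a front vowel).
Applying these to Momekar 'sogibi':
  sogibi → hogibi   (s→h word-initially before a back vowel)
  hogibi → hugibi   (o→u after a consonant, before a consonant other than r, m, n, p, b, f, v)
  hugibi → hukibi   (g→k between vowels (before a front vowel))
So the Irlenic cognate is 'hukibi'.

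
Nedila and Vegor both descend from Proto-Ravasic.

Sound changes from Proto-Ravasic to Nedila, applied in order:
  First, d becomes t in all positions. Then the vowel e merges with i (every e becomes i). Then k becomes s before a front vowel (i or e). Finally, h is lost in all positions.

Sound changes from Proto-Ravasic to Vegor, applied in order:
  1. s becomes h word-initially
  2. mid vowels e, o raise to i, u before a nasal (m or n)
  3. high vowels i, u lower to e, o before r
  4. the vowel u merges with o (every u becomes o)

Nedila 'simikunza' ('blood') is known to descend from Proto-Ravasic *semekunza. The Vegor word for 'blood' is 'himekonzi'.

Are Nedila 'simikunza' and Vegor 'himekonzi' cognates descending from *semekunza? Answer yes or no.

Derive the expected Vegor reflex of *semekunza:
Vegor: *semekunza > hemekunza > himekunza > himekonza  (by debuccalisation, pre-nasal raising, vowel merger)
The regular Vegor reflex would be 'himekonza', but the attested form is 'himekonzi'. The correspondence is irregular, so they are not cognates (the Vegor form has a different source).

no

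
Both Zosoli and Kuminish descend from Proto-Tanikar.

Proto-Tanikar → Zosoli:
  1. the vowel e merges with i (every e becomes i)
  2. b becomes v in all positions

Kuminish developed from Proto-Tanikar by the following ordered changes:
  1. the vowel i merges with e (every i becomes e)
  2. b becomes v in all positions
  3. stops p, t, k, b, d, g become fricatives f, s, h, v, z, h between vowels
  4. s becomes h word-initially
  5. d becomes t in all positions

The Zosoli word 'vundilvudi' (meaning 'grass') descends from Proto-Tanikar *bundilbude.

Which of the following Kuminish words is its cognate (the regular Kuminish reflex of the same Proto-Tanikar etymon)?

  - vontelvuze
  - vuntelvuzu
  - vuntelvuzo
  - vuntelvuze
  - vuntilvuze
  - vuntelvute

vuntelvuze

Kuminish: *bundilbude
  bundilbude → bundelbude   [vowel merger]
  bundelbude → vundelvude   [unconditioned shift]
  vundelvude → vundelvuze   [intervocalic lenition]
  vundelvuze (rule 4 does not apply)
  vundelvuze → vuntelvuze   [unconditioned shift]
  giving Kuminish vuntelvuze.
Among the options, 'vuntelvuze' alone shows every Kuminish change applied in order.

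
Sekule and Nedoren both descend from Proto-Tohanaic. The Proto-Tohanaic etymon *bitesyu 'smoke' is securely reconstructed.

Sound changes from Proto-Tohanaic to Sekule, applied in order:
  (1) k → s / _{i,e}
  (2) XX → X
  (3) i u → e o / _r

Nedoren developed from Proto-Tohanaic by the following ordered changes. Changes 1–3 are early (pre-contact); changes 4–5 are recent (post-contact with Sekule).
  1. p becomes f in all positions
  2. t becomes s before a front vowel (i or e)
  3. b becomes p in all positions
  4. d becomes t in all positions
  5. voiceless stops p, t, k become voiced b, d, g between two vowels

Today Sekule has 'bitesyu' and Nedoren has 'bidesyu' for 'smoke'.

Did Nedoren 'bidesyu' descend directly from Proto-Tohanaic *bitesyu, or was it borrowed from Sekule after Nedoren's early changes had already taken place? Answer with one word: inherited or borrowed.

If inherited, *bitesyu would pass through all of Nedoren's changes:
Nedoren: *bitesyu
  bitesyu (rule 1 does not apply)
  bitesyu → bisesyu   [palatalisation]
  bisesyu → pisesyu   [unconditioned shift]
  pisesyu (rule 4 does not apply)
  pisesyu (rule 5 does not apply)
  giving Nedoren pisesyu.
If borrowed from Sekule 'bitesyu' after the early changes, it would undergo only the recent ones:
  rule 4 (unconditioned shift): no change (bitesyu)
  rule 5 (intervocalic voicing): bitesyu → bidesyu
  ⇒ as a loan: bidesyu
Nedoren 'bidesyu' matches the loan outcome 'bidesyu', not the inherited 'pisesyu' — it skipped the early Nedoren changes, so it was borrowed from Sekule.

borrowed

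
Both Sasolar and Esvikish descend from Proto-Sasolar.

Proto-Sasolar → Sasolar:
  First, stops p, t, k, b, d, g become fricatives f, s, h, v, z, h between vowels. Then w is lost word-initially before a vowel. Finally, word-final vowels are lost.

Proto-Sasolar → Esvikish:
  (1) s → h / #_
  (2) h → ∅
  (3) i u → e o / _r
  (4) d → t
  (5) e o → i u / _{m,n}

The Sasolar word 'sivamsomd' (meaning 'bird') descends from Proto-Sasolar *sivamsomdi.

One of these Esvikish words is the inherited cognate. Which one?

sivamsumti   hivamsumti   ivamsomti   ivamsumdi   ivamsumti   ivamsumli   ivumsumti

ivamsumti

Esvikish: *sivamsomdi > hivamsomdi > ivamsomdi > ivamsomti > ivamsumti  (by debuccalisation, h-loss, unconditioned shift, pre-nasal raising)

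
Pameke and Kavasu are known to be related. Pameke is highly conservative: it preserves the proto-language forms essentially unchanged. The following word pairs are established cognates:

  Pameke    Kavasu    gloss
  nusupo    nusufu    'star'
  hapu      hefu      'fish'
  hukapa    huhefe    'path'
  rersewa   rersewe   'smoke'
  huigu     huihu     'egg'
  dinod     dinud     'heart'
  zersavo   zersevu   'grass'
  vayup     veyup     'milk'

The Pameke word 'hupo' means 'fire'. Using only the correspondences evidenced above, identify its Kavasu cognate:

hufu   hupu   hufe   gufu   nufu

hufu

nusupo ~ nusufu — Pameke p corresponds to Kavasu f between vowels (before a back vowel).
nusupo ~ nusufu, zersavo ~ zersevu — Pameke o corresponds to Kavasu u word-finally.
Applying these to Pameke 'hupo':
  hupo → hufo   (p→f between vowels (before a back vowel))
  hufo → hufu   (o→u word-finally)
So the Kavasu cognate is 'hufu'.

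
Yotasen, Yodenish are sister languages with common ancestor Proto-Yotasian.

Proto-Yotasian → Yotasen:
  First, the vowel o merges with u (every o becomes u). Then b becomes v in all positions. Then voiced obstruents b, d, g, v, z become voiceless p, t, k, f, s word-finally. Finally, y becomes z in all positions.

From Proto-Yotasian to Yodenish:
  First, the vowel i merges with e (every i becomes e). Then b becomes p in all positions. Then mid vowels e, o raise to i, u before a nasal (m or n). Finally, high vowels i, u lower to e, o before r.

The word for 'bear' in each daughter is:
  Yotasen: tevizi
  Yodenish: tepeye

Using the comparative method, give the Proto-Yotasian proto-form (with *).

*tebiyi

Position 3: Yotasen has v, Yodenish has p. Taking the neighbouring segments as reconstructed: Yotasen v could go back to *b or *v; Yodenish p could go back to *p or *b — the one source consistent with every daughter is *b.
Position 4: Yotasen has i, Yodenish has e. Yotasen preserves i here (none of its changes turn any other segment into i), so the proto-segment is *i.
Position 5: Yotasen has z, Yodenish has y. Yodenish preserves y here (none of its changes turn any other segment into y), so the proto-segment is *y.
This points to *tebiyi. Verify forward in each daughter:
Yotasen: start from *tebiyi.
  rule 1: no change — tebiyi
  rule 2 (unconditioned shift): tebiyi → teviyi
  rule 3: no change — teviyi
  rule 4 (unconditioned shift): teviyi → tevizi
  ⇒ Yotasen tevizi
Yodenish: *tebiyi > tebeye > tepeye  (by vowel merger, unconditioned shift)
Only *tebiyi yields all of Yotasen tevizi, Yodenish tepeye.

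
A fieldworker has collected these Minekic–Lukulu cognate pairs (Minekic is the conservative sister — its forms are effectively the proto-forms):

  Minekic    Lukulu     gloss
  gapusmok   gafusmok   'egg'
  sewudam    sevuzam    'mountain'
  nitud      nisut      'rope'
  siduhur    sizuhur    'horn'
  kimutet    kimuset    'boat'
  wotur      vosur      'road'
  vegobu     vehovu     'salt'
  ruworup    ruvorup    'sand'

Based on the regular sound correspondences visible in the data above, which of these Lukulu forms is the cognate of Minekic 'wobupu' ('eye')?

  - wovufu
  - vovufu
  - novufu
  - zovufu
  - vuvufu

vovufu

wotur ~ vosur — Minekic w corresponds to Lukulu v word-initially before a back vowel.
vegobu ~ vehovu — Minekic b corresponds to Lukulu v between vowels (before a back vowel).
gapusmok ~ gafusmok — Minekic p corresponds to Lukulu f between vowels (before a back vowel).
Applying these to Minekic 'wobupu':
  wobupu → vobupu   (w→v word-initially before a back vowel)
  vobupu → vovupu   (b→v between vowels (before a back vowel))
  vovupu → vovufu   (p→f between vowels (before a back vowel))
So the Lukulu cognate is 'vovufu'.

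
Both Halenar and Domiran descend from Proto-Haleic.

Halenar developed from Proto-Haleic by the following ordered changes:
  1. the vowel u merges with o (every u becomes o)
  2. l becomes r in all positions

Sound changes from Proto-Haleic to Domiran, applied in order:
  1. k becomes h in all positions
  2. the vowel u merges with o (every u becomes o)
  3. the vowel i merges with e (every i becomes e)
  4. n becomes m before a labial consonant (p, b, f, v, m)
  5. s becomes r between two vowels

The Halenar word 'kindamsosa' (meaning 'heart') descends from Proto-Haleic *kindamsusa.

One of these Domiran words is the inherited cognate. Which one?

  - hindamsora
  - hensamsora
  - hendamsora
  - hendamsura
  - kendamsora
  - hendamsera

hendamsora

Domiran: start from *kindamsusa.
  rule 1 (unconditioned shift): kindamsusa → hindamsusa
  rule 2 (vowel merger): hindamsusa → hindamsosa
  rule 3 (vowel merger): hindamsosa → hendamsosa
  rule 4: no change — hendamsosa
  rule 5 (rhotacism): hendamsosa → hendamsora
  ⇒ Domiran hendamsora
The other candidates each miss or misapply at least one Domiran change.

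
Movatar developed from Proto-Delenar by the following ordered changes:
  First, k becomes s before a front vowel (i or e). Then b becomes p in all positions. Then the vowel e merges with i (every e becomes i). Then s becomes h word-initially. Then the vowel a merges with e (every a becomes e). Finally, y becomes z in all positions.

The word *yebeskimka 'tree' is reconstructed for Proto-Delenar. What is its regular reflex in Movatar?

zipissimke

Movatar: *yebeskimka > yebessimka > yepessimka > yipissimka > yipissimke > zipissimke  (by palatalisation, unconditioned shift, vowel merger, vowel merger, unconditioned shift)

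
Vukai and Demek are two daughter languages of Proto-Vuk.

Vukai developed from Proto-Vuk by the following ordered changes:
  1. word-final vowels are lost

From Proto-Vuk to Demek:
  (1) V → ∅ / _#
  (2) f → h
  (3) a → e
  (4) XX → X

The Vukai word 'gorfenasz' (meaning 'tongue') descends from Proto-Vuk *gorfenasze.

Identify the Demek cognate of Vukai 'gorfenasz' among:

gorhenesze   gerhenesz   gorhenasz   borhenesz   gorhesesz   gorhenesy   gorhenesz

Demek: start from *gorfenasze.
  rule 1 (apocope): gorfenasze → gorfenasz
  rule 2 (unconditioned shift): gorfenasz → gorhenasz
  rule 3 (vowel merger): gorhenasz → gorhenesz
  rule 4: no change — gorhenesz
  ⇒ Demek gorhenesz
The other candidates each miss or misapply at least one Demek change.

gorhenesz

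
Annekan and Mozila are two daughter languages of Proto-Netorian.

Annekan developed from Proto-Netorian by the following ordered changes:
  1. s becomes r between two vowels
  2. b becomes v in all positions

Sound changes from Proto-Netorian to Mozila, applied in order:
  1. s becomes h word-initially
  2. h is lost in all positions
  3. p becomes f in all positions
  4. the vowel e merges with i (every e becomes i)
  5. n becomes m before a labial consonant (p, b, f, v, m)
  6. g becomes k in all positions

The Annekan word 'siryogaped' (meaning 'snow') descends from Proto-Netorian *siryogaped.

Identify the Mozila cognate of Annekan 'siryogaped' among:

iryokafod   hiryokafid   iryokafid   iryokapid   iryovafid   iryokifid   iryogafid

iryokafid

Mozila: *siryogaped > hiryogaped > iryogaped > iryogafed > iryogafid > iryokafid  (by debuccalisation, h-loss, unconditioned shift, vowel merger, unconditioned shift)
Among the options, 'iryokafid' alone shows every Mozila change applied in order.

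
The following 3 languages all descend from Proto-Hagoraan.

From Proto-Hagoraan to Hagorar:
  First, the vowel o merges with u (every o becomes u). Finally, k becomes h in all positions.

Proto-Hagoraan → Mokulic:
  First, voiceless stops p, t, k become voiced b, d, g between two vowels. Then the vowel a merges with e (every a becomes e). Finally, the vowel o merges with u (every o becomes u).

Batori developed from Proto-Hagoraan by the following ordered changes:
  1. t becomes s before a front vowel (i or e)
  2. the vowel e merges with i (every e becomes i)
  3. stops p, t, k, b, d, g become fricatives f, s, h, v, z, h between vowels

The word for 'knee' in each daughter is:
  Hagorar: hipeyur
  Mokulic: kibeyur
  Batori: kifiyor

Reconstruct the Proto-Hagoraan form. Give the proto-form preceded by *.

Position 3: Hagorar has p, Mokulic has b, Batori has f. Hagorar preserves p here (none of its changes turn any other segment into p), so the proto-segment is *p.
Position 4: Hagorar has e, Mokulic has e, Batori has i. Hagorar preserves e here (none of its changes turn any other segment into e), so the proto-segment is *e.
This points to *kipeyor. Verify forward in each daughter:
Hagorar: *kipeyor > kipeyur > hipeyur  (by vowel merger, unconditioned shift)
Mokulic: *kipeyor > kibeyor > kibeyur  (by intervocalic voicing, vowel merger)
Batori: *kipeyor
  kipeyor (rule 1 does not apply)
  kipeyor → kipiyor   [vowel merger]
  kipiyor → kifiyor   [intervocalic lenition]
  giving Batori kifiyor.
Only *kipeyor yields all of Hagorar hipeyur, Mokulic kibeyur, Batori kifiyor.

*kipeyor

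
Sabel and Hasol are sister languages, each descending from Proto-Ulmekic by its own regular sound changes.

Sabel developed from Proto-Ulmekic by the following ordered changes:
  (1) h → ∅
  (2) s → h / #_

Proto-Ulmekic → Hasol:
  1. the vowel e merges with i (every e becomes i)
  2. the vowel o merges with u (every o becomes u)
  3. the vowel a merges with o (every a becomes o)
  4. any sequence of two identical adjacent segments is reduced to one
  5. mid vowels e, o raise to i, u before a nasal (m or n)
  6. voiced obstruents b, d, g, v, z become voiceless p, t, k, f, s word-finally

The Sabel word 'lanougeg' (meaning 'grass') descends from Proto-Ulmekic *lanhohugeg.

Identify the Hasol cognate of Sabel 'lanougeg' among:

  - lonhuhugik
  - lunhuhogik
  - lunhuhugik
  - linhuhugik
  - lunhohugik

Hasol: start from *lanhohugeg.
  rule 1 (vowel merger): lanhohugeg → lanhohugig
  rule 2 (vowel merger): lanhohugig → lanhuhugig
  rule 3 (vowel merger): lanhuhugig → lonhuhugig
  rule 4: no change — lonhuhugig
  rule 5 (pre-nasal raising): lonhuhugig → lunhuhugig
  rule 6 (final devoicing): lunhuhugig → lunhuhugik
  ⇒ Hasol lunhuhugik
Only 'lunhuhugik' matches the regular Hasol development of *lanhohugeg.

lunhuhugik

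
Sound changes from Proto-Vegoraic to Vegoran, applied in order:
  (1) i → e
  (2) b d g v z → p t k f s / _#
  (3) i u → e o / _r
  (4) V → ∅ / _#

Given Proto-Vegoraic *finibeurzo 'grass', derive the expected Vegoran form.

fenebeorz

Vegoran: *finibeurzo
  finibeurzo → fenebeurzo   [vowel merger]
  fenebeurzo (rule 2 does not apply)
  fenebeurzo → fenebeorzo   [pre-rhotic lowering]
  fenebeorzo → fenebeorz   [apocope]
  giving Vegoran fenebeorz.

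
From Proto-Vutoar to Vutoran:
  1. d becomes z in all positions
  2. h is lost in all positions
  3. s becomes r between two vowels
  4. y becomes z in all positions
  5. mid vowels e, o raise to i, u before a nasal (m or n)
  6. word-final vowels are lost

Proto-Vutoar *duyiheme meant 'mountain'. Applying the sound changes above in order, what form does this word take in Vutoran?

zuziim

Vutoran: *duyiheme > zuyiheme > zuyieme > zuzieme > zuziime > zuziim  (by unconditioned shift, h-loss, unconditioned shift, pre-nasal raising, apocope)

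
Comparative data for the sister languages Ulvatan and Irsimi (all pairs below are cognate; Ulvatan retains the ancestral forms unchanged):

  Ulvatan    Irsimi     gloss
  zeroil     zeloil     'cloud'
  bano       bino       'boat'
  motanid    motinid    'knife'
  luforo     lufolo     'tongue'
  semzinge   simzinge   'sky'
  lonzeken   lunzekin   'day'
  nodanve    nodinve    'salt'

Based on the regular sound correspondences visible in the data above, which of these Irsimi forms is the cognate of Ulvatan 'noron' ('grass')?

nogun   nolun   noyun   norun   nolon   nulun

nolun

zeroil ~ zeloil, luforo ~ lufolo — Ulvatan r corresponds to Irsimi l between vowels (before a back vowel).
lonzeken ~ lunzekin — Ulvatan o corresponds to Irsimi u after a consonant, before a nasal.
Applying these to Ulvatan 'noron':
  noron → nolon   (r→l between vowels (before a back vowel))
  nolon → nolun   (o→u after a consonant, before a nasal)
So the Irsimi cognate is 'nolun'.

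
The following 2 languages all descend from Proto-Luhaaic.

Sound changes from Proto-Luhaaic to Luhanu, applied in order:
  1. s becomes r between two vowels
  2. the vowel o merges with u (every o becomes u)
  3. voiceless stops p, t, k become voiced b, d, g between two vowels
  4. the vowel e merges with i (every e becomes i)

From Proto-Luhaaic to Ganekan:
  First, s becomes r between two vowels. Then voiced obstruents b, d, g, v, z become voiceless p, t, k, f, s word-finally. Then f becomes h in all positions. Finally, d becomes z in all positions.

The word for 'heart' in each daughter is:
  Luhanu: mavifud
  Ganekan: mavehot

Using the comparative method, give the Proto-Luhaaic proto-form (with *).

Position 6: Luhanu has u, Ganekan has o. Ganekan preserves o here (none of its changes turn any other segment into o), so the proto-segment is *o.
Position 7: Luhanu has d, Ganekan has t. Taking the neighbouring segments as reconstructed: Luhanu d can only go back to *d; Ganekan t could go back to *t or *d — the one source consistent with every daughter is *d.
This points to *mavefod. Verify forward in each daughter:
Luhanu: *mavefod
  mavefod (rule 1 does not apply)
  mavefod → mavefud   [vowel merger]
  mavefud (rule 3 does not apply)
  mavefud → mavifud   [vowel merger]
  giving Luhanu mavifud.
Ganekan: start from *mavefod.
  rule 1: no change — mavefod
  rule 2 (final devoicing): mavefod → mavefot
  rule 3 (unconditioned shift): mavefot → mavehot
  rule 4: no change — mavehot
  ⇒ Ganekan mavehot
Only *mavefod yields all of Luhanu mavifud, Ganekan mavehot.

*mavefod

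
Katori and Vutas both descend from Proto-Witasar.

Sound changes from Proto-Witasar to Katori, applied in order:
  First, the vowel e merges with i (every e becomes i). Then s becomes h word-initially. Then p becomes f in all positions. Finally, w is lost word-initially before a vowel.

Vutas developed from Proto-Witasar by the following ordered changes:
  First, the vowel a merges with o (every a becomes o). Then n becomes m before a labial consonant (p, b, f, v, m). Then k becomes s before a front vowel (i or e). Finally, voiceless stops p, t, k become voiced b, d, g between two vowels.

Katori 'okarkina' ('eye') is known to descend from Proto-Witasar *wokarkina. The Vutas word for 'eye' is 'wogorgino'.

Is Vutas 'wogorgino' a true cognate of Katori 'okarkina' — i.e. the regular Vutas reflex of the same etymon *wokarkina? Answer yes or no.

no

Derive the expected Vutas reflex of *wokarkina:
Vutas: *wokarkina > wokorkino > wokorsino > wogorsino  (by vowel merger, palatalisation, intervocalic voicing)
The regular Vutas reflex would be 'wogorsino', but the attested form is 'wogorgino'. The correspondence is irregular, so they are not cognates (the Vutas form has a different source).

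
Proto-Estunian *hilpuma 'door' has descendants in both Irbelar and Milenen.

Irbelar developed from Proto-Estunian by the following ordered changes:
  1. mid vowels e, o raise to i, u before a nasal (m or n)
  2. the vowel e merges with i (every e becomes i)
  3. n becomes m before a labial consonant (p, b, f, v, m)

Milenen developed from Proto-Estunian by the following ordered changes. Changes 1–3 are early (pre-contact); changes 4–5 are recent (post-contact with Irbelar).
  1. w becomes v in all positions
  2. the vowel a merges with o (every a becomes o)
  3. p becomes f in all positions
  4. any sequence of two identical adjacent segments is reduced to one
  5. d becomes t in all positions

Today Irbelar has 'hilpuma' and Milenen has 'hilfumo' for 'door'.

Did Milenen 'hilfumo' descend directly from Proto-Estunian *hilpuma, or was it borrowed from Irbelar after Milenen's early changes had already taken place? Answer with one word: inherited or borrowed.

If inherited, *hilpuma would pass through all of Milenen's changes:
Milenen: start from *hilpuma.
  rule 1: no change — hilpuma
  rule 2 (vowel merger): hilpuma → hilpumo
  rule 3 (unconditioned shift): hilpumo → hilfumo
  rule 4: no change — hilfumo
  rule 5: no change — hilfumo
  ⇒ Milenen hilfumo
If borrowed from Irbelar 'hilpuma' after the early changes, it would undergo only the recent ones:
  rule 4 (degemination): no change (hilpuma)
  rule 5 (unconditioned shift): no change (hilpuma)
  ⇒ as a loan: hilpuma
Milenen 'hilfumo' matches the inherited outcome exactly, so it is an inherited cognate, not a loan.

inherited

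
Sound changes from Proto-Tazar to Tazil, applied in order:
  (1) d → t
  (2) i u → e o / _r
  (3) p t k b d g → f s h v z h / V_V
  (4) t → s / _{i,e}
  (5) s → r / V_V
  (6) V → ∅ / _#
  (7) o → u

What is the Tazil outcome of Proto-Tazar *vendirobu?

Tazil: *vendirobu > ventirobu > venterobu > venterovu > venserovu > venserov > venseruv  (by unconditioned shift, pre-rhotic lowering, intervocalic lenition, palatalisation, apocope, vowel merger)

venseruv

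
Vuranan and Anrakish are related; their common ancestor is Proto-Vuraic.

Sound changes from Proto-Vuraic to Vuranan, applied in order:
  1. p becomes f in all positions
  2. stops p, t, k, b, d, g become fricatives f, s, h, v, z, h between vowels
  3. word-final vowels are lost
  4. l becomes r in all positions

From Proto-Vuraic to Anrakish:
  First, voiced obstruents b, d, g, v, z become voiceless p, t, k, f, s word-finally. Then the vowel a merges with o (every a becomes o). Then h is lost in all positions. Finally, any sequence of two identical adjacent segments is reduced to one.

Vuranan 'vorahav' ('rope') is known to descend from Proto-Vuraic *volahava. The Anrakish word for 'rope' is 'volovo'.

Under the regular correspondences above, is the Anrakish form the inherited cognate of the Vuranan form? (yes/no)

Derive the expected Anrakish reflex of *volahava:
Anrakish: *volahava
  volahava (rule 1 does not apply)
  volahava → volohovo   [vowel merger]
  volohovo → voloovo   [h-loss]
  voloovo → volovo   [degemination]
  giving Anrakish volovo.
Anrakish 'volovo' matches the regular reflex exactly, so the pair is cognate.

yes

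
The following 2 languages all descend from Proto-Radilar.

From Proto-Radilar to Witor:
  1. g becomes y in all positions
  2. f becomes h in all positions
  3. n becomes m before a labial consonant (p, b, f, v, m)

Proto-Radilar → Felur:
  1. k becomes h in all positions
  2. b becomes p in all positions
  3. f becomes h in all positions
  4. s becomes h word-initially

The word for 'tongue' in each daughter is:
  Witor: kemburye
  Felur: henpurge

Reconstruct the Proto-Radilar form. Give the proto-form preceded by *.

Position 3: Witor has m, Felur has n. Felur preserves n here (none of its changes turn any other segment into n), so the proto-segment is *n.
Position 7: Witor has y, Felur has g. Felur preserves g here (none of its changes turn any other segment into g), so the proto-segment is *g.
Verify the candidate proto-form against each daughter:
Witor: *kenburge
  kenburge → kenburye   [unconditioned shift]
  kenburye (rule 2 does not apply)
  kenburye → kemburye   [nasal place assimilation]
  giving Witor kemburye.
Felur: *kenburge > henburge > henpurge  (by unconditioned shift, unconditioned shift)
*kenburge is the unique common source.

*kenburge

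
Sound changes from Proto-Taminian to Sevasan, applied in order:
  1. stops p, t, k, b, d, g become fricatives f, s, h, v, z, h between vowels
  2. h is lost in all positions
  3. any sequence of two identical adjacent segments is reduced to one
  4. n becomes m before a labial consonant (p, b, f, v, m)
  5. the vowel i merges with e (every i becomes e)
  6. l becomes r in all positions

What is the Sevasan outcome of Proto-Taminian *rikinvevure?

Sevasan: start from *rikinvevure.
  rule 1 (intervocalic lenition): rikinvevure → rihinvevure
  rule 2 (h-loss): rihinvevure → riinvevure
  rule 3 (degemination): riinvevure → rinvevure
  rule 4 (nasal place assimilation): rinvevure → rimvevure
  rule 5 (vowel merger): rimvevure → remvevure
  rule 6: no change — remvevure
  ⇒ Sevasan remvevure

remvevure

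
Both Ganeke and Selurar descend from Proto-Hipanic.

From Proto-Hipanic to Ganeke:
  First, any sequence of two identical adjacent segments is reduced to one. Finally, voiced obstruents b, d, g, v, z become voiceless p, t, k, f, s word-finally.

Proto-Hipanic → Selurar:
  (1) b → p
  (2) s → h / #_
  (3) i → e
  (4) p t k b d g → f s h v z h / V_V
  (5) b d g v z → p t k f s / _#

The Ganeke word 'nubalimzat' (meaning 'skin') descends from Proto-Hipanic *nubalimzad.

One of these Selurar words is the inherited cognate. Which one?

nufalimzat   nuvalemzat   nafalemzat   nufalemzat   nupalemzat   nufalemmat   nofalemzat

Selurar: *nubalimzad
  nubalimzad → nupalimzad   [unconditioned shift]
  nupalimzad (rule 2 does not apply)
  nupalimzad → nupalemzad   [vowel merger]
  nupalemzad → nufalemzad   [intervocalic lenition]
  nufalemzad → nufalemzat   [final devoicing]
  giving Selurar nufalemzat.

nufalemzat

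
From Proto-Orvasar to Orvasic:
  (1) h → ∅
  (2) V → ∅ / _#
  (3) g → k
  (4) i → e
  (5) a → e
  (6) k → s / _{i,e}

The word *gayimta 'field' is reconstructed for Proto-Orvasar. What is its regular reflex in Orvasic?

Orvasic: *gayimta > gayimt > kayimt > kayemt > keyemt > seyemt  (by apocope, unconditioned shift, vowel merger, vowel merger, palatalisation)

seyemt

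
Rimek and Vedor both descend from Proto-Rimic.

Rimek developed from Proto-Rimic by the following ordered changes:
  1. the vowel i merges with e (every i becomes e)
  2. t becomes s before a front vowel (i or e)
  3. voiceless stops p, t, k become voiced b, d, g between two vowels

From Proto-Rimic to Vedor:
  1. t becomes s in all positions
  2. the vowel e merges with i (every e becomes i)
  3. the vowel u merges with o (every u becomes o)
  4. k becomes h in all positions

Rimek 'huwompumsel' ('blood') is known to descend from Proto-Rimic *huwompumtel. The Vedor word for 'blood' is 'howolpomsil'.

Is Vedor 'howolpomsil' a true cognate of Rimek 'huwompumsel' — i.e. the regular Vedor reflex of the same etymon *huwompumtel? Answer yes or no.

Derive the expected Vedor reflex of *huwompumtel:
Vedor: *huwompumtel
  huwompumtel → huwompumsel   [unconditioned shift]
  huwompumsel → huwompumsil   [vowel merger]
  huwompumsil → howompomsil   [vowel merger]
  howompomsil (rule 4 does not apply)
  giving Vedor howompomsil.
The regular Vedor reflex would be 'howompomsil', but the attested form is 'howolpomsil'. The correspondence is irregular, so they are not cognates (the Vedor form has a different source).

no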